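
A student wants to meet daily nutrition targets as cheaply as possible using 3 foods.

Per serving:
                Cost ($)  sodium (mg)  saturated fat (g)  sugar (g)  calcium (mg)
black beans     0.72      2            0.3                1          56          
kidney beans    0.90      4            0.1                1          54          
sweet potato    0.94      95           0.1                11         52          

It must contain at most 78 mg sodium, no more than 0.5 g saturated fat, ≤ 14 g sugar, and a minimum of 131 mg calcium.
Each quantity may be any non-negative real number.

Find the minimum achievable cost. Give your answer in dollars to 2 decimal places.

This is a linear program. Let x1 = servings of black beans, x2 = servings of kidney beans, x3 = servings of sweet potato.
min 0.72x1 + 0.9x2 + 0.94x3 s.t.:
  2x1 + 4x2 + 95x3 ≤ 78   (sodium)
  0.3x1 + 0.1x2 + 0.1x3 ≤ 0.5   (saturated fat)
  1x1 + 1x2 + 11x3 ≤ 14   (sugar)
  56x1 + 54x2 + 52x3 ≥ 131   (calcium)
  x1, x2, x3 ≥ 0.
The cheapest feasible vertex uses only black beans, kidney beans; sweet potato is not used. There the saturated fat and calcium constraints are tight.
Solving gives x1 = 1.311, x2 = 1.066.
Cost = 0.72·1.311 + 0.9·1.066 = 1.9033.

$1.90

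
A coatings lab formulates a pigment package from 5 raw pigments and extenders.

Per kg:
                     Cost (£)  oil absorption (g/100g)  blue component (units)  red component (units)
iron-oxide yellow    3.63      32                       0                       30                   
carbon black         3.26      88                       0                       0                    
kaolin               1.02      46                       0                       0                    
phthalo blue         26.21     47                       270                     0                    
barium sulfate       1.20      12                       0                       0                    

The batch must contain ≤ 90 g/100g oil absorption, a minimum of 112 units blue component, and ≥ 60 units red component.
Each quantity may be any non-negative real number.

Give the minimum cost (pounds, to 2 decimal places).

Let x1 = kg of iron-oxide yellow, x2 = kg of carbon black, x3 = kg of kaolin, x4 = kg of phthalo blue, x5 = kg of barium sulfate.
min 3.63x1 + 3.26x2 + 1.02x3 + 26.21x4 + 1.2x5 s.t.:
  32x1 + 88x2 + 46x3 + 47x4 + 12x5 ≤ 90   (oil absorption)
  270x4 ≥ 112   (blue component)
  30x1 ≥ 60   (red component)
  x1, x2, x3, x4, x5 ≥ 0.
The cheapest feasible vertex uses only iron-oxide yellow, phthalo blue; carbon black, kaolin, barium sulfate are not used. The blue component and red component requirements are met with equality.
Solving gives x1 = 2, x4 = 0.4148.
Objective = 3.63·2 + 26.21·0.4148 = 18.1319.

£18.13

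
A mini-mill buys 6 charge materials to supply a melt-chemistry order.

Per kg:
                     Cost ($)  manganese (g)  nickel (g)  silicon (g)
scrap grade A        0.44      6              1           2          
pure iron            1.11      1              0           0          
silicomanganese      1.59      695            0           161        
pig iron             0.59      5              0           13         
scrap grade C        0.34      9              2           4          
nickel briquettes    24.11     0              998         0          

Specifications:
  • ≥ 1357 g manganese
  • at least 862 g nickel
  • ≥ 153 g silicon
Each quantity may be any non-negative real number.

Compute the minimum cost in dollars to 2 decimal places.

Let x1 = kg of scrap grade A, x2 = kg of pure iron, x3 = kg of silicomanganese, x4 = kg of pig iron, x5 = kg of scrap grade C, x6 = kg of nickel briquettes.
Minimise 0.44x1 + 1.11x2 + 1.59x3 + 0.59x4 + 0.34x5 + 24.11x6 with:
  6x1 + 1x2 + 695x3 + 5x4 + 9x5 ≥ 1357   (manganese)
  1x1 + 2x5 + 998x6 ≥ 862   (nickel)
  2x1 + 161x3 + 13x4 + 4x5 ≥ 153   (silicon)
  x1, x2, x3, x4, x5, x6 ≥ 0.
The optimal basis is {silicomanganese, nickel briquettes}; scrap grade A, pure iron, pig iron, scrap grade C drop out. Binding constraints: manganese and nickel.
So silicomanganese = 1.953 kg, nickel briquettes = 0.8637 kg.
Hence cost = 1.59·1.953 + 24.11·0.8637 = $23.9291.

$23.93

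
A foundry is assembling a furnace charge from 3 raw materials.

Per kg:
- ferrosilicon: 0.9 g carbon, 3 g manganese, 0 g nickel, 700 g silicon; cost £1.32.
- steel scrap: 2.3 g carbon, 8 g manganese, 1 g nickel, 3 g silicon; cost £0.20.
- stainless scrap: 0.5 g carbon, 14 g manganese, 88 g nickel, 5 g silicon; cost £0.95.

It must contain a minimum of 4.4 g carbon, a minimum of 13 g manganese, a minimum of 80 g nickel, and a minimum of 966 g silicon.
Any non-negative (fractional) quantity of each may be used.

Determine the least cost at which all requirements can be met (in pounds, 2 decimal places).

£2.89

This is a linear program. Let x1 = kg of ferrosilicon, x2 = kg of steel scrap, x3 = kg of stainless scrap.
Minimise 1.32x1 + 0.2x2 + 0.95x3 s.t.:
  0.9x1 + 2.3x2 + 0.5x3 ≥ 4.4   (carbon)
  3x1 + 8x2 + 14x3 ≥ 13   (manganese)
  1x2 + 88x3 ≥ 80   (nickel)
  700x1 + 3x2 + 5x3 ≥ 966   (silicon)
  x1, x2, x3 ≥ 0.
All 3 inputs are positive at the optimum. The carbon, nickel, silicon requirements are met with equality.
Solving gives x1 = 1.369, x2 = 1.183, x3 = 0.8956.
Objective = 1.32·1.369 + 0.2·1.183 + 0.95·0.8956 = 2.8945.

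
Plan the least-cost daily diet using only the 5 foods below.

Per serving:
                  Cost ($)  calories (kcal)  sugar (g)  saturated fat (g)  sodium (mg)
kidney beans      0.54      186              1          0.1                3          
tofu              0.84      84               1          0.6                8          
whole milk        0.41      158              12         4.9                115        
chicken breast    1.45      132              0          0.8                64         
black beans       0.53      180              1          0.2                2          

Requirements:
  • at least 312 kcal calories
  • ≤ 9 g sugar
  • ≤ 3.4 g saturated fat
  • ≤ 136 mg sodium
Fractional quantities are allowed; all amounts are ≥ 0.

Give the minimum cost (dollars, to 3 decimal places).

$0.874

This is a linear program. Let x1 = servings of kidney beans, x2 = servings of tofu, x3 = servings of whole milk, x4 = servings of chicken breast, x5 = servings of black beans.
min 0.54x1 + 0.84x2 + 0.41x3 + 1.45x4 + 0.53x5 s.t.:
  186x1 + 84x2 + 158x3 + 132x4 + 180x5 ≥ 312   (calories)
  1x1 + 1x2 + 12x3 + 1x5 ≤ 9   (sugar)
  0.1x1 + 0.6x2 + 4.9x3 + 0.8x4 + 0.2x5 ≤ 3.4   (saturated fat)
  3x1 + 8x2 + 115x3 + 64x4 + 2x5 ≤ 136   (sodium)
  x1, x2, x3, x4, x5 ≥ 0.
The optimal basis is {kidney beans, whole milk}; tofu, chicken breast, black beans drop out. Binding constraints: calories and sugar.
Solving gives x1 = 1.12, x3 = 0.6567.
Total cost: 0.54·1.12 + 0.41·0.6567 = 0.87405.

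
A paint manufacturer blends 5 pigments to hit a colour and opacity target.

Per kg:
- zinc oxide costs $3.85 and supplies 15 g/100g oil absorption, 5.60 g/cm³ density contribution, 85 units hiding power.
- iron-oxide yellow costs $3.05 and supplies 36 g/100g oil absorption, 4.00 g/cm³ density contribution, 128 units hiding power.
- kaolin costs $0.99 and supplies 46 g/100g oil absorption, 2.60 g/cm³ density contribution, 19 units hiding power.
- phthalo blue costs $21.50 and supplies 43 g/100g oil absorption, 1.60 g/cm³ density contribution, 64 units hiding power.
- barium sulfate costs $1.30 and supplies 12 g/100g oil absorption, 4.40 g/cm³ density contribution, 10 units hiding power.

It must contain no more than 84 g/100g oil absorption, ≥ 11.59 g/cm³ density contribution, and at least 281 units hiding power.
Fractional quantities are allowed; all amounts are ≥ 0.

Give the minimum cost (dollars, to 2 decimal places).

$7.52

Let x1 = kg of zinc oxide, x2 = kg of iron-oxide yellow, x3 = kg of kaolin, x4 = kg of phthalo blue, x5 = kg of barium sulfate.
min 3.85x1 + 3.05x2 + 0.99x3 + 21.5x4 + 1.3x5 subject to:
  15x1 + 36x2 + 46x3 + 43x4 + 12x5 ≤ 84   (oil absorption)
  5.6x1 + 4x2 + 2.6x3 + 1.6x4 + 4.4x5 ≥ 11.59   (density contribution)
  85x1 + 128x2 + 19x3 + 64x4 + 10x5 ≥ 281   (hiding power)
  x1, x2, x3, x4, x5 ≥ 0.
The optimal basis is {zinc oxide, iron-oxide yellow, barium sulfate}; kaolin, phthalo blue drop out. There the oil absorption, density contribution, hiding power constraints are tight.
So zinc oxide = 0.08661 kg, iron-oxide yellow = 2.089 kg, barium sulfate = 0.6248 kg.
Objective = 3.85·0.08661 + 3.05·2.089 + 1.3·0.6248 = 7.5171.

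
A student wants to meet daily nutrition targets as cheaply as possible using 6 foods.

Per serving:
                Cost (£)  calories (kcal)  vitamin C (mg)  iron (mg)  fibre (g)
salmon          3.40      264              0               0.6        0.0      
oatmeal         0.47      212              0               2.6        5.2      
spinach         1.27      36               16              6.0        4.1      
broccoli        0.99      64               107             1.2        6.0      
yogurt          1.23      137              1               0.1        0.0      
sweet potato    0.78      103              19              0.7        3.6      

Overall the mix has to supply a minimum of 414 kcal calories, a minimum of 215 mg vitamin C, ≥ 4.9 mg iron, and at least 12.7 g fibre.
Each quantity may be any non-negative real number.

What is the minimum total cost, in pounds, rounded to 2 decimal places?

£2.62

Treat it as an LP. Let x1 = servings of salmon, x2 = servings of oatmeal, x3 = servings of spinach, x4 = servings of broccoli, x5 = servings of yogurt, x6 = servings of sweet potato.
min 3.4x1 + 0.47x2 + 1.27x3 + 0.99x4 + 1.23x5 + 0.78x6 s.t.:
  264x1 + 212x2 + 36x3 + 64x4 + 137x5 + 103x6 ≥ 414   (calories)
  16x3 + 107x4 + 1x5 + 19x6 ≥ 215   (vitamin C)
  0.6x1 + 2.6x2 + 6x3 + 1.2x4 + 0.1x5 + 0.7x6 ≥ 4.9   (iron)
  5.2x2 + 4.1x3 + 6x4 + 3.6x6 ≥ 12.7   (fibre)
  x1, x2, x3, x4, x5, x6 ≥ 0.
At the optimum only oatmeal, broccoli are positive (salmon, spinach, yogurt, sweet potato = 0). There the calories and vitamin C constraints are tight.
Optimal quantities: oatmeal = 1.346 servings, broccoli = 2.009 servings.
Total cost: 0.47·1.346 + 0.99·2.009 = 2.6215.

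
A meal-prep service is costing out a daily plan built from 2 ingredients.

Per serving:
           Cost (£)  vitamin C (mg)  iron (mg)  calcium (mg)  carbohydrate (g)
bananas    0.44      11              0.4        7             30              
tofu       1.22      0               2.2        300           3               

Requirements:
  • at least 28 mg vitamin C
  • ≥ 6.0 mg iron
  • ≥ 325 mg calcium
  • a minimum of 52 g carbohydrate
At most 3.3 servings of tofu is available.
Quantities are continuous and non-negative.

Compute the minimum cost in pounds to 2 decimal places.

Set it up as a linear program. Let x1 = servings of bananas, x2 = servings of tofu.
min 0.44x1 + 1.22x2 subject to:
  11x1 ≥ 28   (vitamin C)
  0.4x1 + 2.2x2 ≥ 6   (iron)
  7x1 + 300x2 ≥ 325   (calcium)
  30x1 + 3x2 ≥ 52   (carbohydrate)
  x2 ≤ 3.3
  x1, x2 ≥ 0.
Both inputs are positive at the optimum. Binding constraints: vitamin C and iron.
That vertex is x1 = 2.545, x2 = 2.264.
Hence cost = 0.44·2.545 + 1.22·2.264 = £3.8819.

£3.88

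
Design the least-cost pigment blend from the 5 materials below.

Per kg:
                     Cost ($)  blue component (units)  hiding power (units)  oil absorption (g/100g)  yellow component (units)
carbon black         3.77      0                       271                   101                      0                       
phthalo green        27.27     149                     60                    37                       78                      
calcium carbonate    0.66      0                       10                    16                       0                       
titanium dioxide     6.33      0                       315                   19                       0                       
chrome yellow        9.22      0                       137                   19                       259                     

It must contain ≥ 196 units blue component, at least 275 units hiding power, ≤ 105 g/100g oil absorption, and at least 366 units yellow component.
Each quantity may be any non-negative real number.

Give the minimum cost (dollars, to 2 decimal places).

$46.04

Let x1 = kg of carbon black, x2 = kg of phthalo green, x3 = kg of calcium carbonate, x4 = kg of titanium dioxide, x5 = kg of chrome yellow.
Minimize 3.77x1 + 27.27x2 + 0.66x3 + 6.33x4 + 9.22x5 subject to:
  149x2 ≥ 196   (blue component)
  271x1 + 60x2 + 10x3 + 315x4 + 137x5 ≥ 275   (hiding power)
  101x1 + 37x2 + 16x3 + 19x4 + 19x5 ≤ 105   (oil absorption)
  78x2 + 259x5 ≥ 366   (yellow component)
  x1, x2, x3, x4, x5 ≥ 0.
The cheapest feasible vertex uses only carbon black, phthalo green, chrome yellow; calcium carbonate, titanium dioxide are not used. Binding constraints: blue component, hiding power, yellow component.
Solving gives x1 = 0.2094, x2 = 1.3154, x5 = 1.017.
Total cost: 3.77·0.2094 + 27.27·1.3154 + 9.22·1.017 = 46.0371.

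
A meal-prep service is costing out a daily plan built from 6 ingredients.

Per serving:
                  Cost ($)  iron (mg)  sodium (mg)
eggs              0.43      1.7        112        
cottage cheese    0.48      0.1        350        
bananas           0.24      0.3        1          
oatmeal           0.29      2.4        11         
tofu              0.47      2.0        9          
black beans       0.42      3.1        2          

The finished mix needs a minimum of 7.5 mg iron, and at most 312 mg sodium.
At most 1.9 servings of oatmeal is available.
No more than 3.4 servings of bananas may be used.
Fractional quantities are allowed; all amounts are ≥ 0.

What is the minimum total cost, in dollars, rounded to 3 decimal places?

$0.949

Let x1 = servings of eggs, x2 = servings of cottage cheese, x3 = servings of bananas, x4 = servings of oatmeal, x5 = servings of tofu, x6 = servings of black beans.
min 0.43x1 + 0.48x2 + 0.24x3 + 0.29x4 + 0.47x5 + 0.42x6 with:
  1.7x1 + 0.1x2 + 0.3x3 + 2.4x4 + 2x5 + 3.1x6 ≥ 7.5   (iron)
  112x1 + 350x2 + 1x3 + 11x4 + 9x5 + 2x6 ≤ 312   (sodium)
  x4 ≤ 1.9
  x3 ≤ 3.4
  x1, x2, x3, x4, x5, x6 ≥ 0.
The minimum-cost mix takes nothing from eggs, cottage cheese, bananas, tofu — only oatmeal, black beans. The iron and the oatmeal cap requirements are met with equality.
That vertex is x4 = 1.9, x6 = 0.9484.
Cost = 0.29·1.9 + 0.42·0.9484 = 0.94933.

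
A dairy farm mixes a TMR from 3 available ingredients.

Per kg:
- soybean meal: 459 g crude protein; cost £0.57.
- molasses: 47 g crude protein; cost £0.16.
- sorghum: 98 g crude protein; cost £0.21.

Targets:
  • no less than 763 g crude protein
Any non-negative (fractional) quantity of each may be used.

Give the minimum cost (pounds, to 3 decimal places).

Treat it as an LP. Let x1 = kg of soybean meal, x2 = kg of molasses, x3 = kg of sorghum.
Minimize 0.57x1 + 0.16x2 + 0.21x3 s.t.:
  459x1 + 47x2 + 98x3 ≥ 763   (crude protein)
  x1, x2, x3 ≥ 0.
The optimal basis is {soybean meal}; molasses, sorghum drop out. There the crude protein constraint is tight.
So soybean meal = 1.6623 kg.
Cost = 0.57·1.6623 = 0.94751.

£0.948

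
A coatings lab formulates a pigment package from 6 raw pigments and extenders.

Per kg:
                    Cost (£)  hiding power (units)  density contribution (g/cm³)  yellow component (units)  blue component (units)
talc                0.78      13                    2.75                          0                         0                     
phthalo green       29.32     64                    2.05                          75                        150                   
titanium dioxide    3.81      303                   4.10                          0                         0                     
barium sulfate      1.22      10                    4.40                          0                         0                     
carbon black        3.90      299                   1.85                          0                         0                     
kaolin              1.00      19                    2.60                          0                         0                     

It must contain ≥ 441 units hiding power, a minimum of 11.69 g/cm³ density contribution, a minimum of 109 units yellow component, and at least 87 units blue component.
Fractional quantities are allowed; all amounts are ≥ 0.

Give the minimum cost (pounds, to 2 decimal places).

£47.95

Set it up as a linear program. Let x1 = kg of talc, x2 = kg of phthalo green, x3 = kg of titanium dioxide, x4 = kg of barium sulfate, x5 = kg of carbon black, x6 = kg of kaolin.
Minimise 0.78x1 + 29.32x2 + 3.81x3 + 1.22x4 + 3.9x5 + 1x6 with:
  13x1 + 64x2 + 303x3 + 10x4 + 299x5 + 19x6 ≥ 441   (hiding power)
  2.75x1 + 2.05x2 + 4.1x3 + 4.4x4 + 1.85x5 + 2.6x6 ≥ 11.69   (density contribution)
  75x2 ≥ 109   (yellow component)
  150x2 ≥ 87   (blue component)
  x1, x2, x3, x4, x5, x6 ≥ 0.
The cheapest feasible vertex uses only talc, phthalo green, titanium dioxide; barium sulfate, carbon black, kaolin are not used. Binding constraints: hiding power, density contribution, yellow component.
Optimal quantities: talc = 1.5547 kg, phthalo green = 1.4533 kg, titanium dioxide = 1.0818 kg.
Total cost: 0.78·1.5547 + 29.32·1.4533 + 3.81·1.0818 = 47.9451.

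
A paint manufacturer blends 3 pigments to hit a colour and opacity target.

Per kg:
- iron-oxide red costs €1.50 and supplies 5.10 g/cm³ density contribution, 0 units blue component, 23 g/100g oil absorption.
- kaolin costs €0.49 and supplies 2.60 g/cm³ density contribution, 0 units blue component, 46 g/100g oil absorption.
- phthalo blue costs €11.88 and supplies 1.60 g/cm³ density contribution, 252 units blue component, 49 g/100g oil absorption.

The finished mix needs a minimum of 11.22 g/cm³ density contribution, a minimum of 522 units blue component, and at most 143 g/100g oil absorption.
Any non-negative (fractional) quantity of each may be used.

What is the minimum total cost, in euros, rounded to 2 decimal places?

Let x1 = kg of iron-oxide red, x2 = kg of kaolin, x3 = kg of phthalo blue.
Minimize 1.5x1 + 0.49x2 + 11.88x3 s.t.:
  5.1x1 + 2.6x2 + 1.6x3 ≥ 11.22   (density contribution)
  252x3 ≥ 522   (blue component)
  23x1 + 46x2 + 49x3 ≤ 143   (oil absorption)
  x1, x2, x3 ≥ 0.
The optimal mix uses every input. There the density contribution, blue component, oil absorption constraints are tight.
That vertex is x1 = 1.4632, x2 = 0.17059, x3 = 2.0714.
Total cost: 1.5·1.4632 + 0.49·0.17059 + 11.88·2.0714 = 26.8866.

€26.89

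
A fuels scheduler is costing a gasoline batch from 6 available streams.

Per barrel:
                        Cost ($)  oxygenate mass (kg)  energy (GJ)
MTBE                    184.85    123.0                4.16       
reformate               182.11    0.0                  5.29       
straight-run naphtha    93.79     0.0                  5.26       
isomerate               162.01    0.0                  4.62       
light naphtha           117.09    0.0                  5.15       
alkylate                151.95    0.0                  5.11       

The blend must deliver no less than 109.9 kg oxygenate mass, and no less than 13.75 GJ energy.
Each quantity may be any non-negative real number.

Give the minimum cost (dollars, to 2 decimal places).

Let x1 = barrels of MTBE, x2 = barrels of reformate, x3 = barrels of straight-run naphtha, x4 = barrels of isomerate, x5 = barrels of light naphtha, x6 = barrels of alkylate.
min 184.85x1 + 182.11x2 + 93.79x3 + 162.01x4 + 117.09x5 + 151.95x6 with:
  123x1 ≥ 109.9   (oxygenate mass)
  4.16x1 + 5.29x2 + 5.26x3 + 4.62x4 + 5.15x5 + 5.11x6 ≥ 13.75   (energy)
  x1, x2, x3, x4, x5, x6 ≥ 0.
The minimum-cost mix takes nothing from reformate, isomerate, light naphtha, alkylate — only MTBE, straight-run naphtha. The oxygenate mass and energy requirements are met with equality.
Optimal quantities: MTBE = 0.8935 barrels, straight-run naphtha = 1.9074 barrels.
Objective = 184.85·0.8935 + 93.79·1.9074 = 344.0585.

$344.06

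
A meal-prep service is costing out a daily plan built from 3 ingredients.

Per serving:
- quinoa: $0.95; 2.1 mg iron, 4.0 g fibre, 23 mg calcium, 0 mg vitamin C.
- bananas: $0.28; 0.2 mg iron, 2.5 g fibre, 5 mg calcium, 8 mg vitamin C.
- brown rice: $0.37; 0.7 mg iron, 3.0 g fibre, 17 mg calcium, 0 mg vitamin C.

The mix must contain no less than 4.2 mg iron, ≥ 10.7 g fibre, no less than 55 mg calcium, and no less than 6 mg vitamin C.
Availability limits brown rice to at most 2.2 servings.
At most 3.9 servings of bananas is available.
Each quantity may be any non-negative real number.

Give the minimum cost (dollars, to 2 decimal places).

Let x1 = servings of quinoa, x2 = servings of bananas, x3 = servings of brown rice.
Minimise 0.95x1 + 0.28x2 + 0.37x3 subject to:
  2.1x1 + 0.2x2 + 0.7x3 ≥ 4.2   (iron)
  4x1 + 2.5x2 + 3x3 ≥ 10.7   (fibre)
  23x1 + 5x2 + 17x3 ≥ 55   (calcium)
  8x2 ≥ 6   (vitamin C)
  x3 ≤ 2.2
  x2 ≤ 3.9
  x1, x2, x3 ≥ 0.
The optimal mix uses every input. The iron, calcium, vitamin C requirements are met with equality.
That vertex is x1 = 1.682, x2 = 0.75, x3 = 0.7385.
Cost = 0.95·1.682 + 0.28·0.75 + 0.37·0.7385 = 2.0811.

$2.08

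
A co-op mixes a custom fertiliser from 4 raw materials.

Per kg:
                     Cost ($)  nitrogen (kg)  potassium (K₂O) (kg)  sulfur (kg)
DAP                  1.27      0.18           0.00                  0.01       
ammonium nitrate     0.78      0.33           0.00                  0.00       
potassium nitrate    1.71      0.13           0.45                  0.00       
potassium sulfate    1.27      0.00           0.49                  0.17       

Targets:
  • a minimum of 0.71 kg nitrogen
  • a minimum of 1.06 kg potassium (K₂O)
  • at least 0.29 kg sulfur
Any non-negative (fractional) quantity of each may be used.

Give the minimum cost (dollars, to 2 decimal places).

Let x1 = kg of DAP, x2 = kg of ammonium nitrate, x3 = kg of potassium nitrate, x4 = kg of potassium sulfate.
Minimize 1.27x1 + 0.78x2 + 1.71x3 + 1.27x4 subject to:
  0.18x1 + 0.33x2 + 0.13x3 ≥ 0.71   (nitrogen)
  0.45x3 + 0.49x4 ≥ 1.06   (potassium (K₂O))
  0.01x1 + 0.17x4 ≥ 0.29   (sulfur)
  x1, x2, x3, x4 ≥ 0.
The minimum-cost mix takes nothing from DAP, potassium nitrate — only ammonium nitrate, potassium sulfate. The nitrogen and potassium (K₂O) requirements are met with equality.
Solving gives x2 = 2.152, x4 = 2.163.
Cost = 0.78·2.152 + 1.27·2.163 = 4.4256.

$4.43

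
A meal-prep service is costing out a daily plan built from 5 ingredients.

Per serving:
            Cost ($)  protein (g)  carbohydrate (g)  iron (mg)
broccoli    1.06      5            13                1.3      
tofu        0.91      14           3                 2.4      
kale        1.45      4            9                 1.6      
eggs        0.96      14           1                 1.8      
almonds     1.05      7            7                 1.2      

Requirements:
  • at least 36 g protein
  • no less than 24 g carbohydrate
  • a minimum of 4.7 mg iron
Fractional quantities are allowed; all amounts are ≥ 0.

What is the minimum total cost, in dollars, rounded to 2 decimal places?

Set it up as a linear program. Let x1 = servings of broccoli, x2 = servings of tofu, x3 = servings of kale, x4 = servings of eggs, x5 = servings of almonds.
Minimise 1.06x1 + 0.91x2 + 1.45x3 + 0.96x4 + 1.05x5 subject to:
  5x1 + 14x2 + 4x3 + 14x4 + 7x5 ≥ 36   (protein)
  13x1 + 3x2 + 9x3 + 1x4 + 7x5 ≥ 24   (carbohydrate)
  1.3x1 + 2.4x2 + 1.6x3 + 1.8x4 + 1.2x5 ≥ 4.7   (iron)
  x1, x2, x3, x4, x5 ≥ 0.
The minimum-cost mix takes nothing from kale, eggs, almonds — only broccoli, tofu. Binding constraints: protein and carbohydrate.
Solving gives x1 = 1.365, x2 = 2.084.
Cost = 1.06·1.365 + 0.91·2.084 = 3.3433.

$3.34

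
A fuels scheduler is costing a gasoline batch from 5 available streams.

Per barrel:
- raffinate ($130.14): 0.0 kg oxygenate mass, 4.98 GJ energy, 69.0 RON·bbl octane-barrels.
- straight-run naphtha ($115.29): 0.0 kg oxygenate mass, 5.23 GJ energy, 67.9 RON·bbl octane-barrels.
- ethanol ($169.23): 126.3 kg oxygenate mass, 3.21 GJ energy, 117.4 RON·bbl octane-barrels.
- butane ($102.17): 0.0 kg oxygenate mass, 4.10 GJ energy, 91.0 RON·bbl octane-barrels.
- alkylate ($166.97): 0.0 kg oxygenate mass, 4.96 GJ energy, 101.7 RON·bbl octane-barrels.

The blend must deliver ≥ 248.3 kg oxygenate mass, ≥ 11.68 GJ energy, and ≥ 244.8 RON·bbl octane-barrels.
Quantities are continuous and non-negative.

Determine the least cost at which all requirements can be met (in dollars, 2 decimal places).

Set it up as a linear program. Let x1 = barrels of raffinate, x2 = barrels of straight-run naphtha, x3 = barrels of ethanol, x4 = barrels of butane, x5 = barrels of alkylate.
min 130.14x1 + 115.29x2 + 169.23x3 + 102.17x4 + 166.97x5 subject to:
  126.3x3 ≥ 248.3   (oxygenate mass)
  4.98x1 + 5.23x2 + 3.21x3 + 4.1x4 + 4.96x5 ≥ 11.68   (energy)
  69x1 + 67.9x2 + 117.4x3 + 91x4 + 101.7x5 ≥ 244.8   (octane-barrels)
  x1, x2, x3, x4, x5 ≥ 0.
The cheapest feasible vertex uses only straight-run naphtha, ethanol; raffinate, butane, alkylate are not used. There the oxygenate mass and energy constraints are tight.
So straight-run naphtha = 1.0266 barrels, ethanol = 1.966 barrels.
Total cost: 115.29·1.0266 + 169.23·1.966 = 451.0629.

$451.06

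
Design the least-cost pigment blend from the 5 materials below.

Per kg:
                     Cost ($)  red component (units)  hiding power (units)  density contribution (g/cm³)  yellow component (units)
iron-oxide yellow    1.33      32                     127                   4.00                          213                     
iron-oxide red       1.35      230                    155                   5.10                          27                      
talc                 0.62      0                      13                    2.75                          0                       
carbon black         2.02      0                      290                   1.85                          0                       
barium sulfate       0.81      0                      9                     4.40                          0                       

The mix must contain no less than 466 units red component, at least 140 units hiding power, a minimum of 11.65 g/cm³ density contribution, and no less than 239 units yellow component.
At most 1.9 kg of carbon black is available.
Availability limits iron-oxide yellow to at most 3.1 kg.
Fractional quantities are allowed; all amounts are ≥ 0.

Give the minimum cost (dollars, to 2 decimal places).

$3.74

Treat it as an LP. Let x1 = kg of iron-oxide yellow, x2 = kg of iron-oxide red, x3 = kg of talc, x4 = kg of carbon black, x5 = kg of barium sulfate.
Minimize 1.33x1 + 1.35x2 + 0.62x3 + 2.02x4 + 0.81x5 with:
  32x1 + 230x2 ≥ 466   (red component)
  127x1 + 155x2 + 13x3 + 290x4 + 9x5 ≥ 140   (hiding power)
  4x1 + 5.1x2 + 2.75x3 + 1.85x4 + 4.4x5 ≥ 11.65   (density contribution)
  213x1 + 27x2 ≥ 239   (yellow component)
  x4 ≤ 1.9
  x1 ≤ 3.1
  x1, x2, x3, x4, x5 ≥ 0.
The optimal basis is {iron-oxide yellow, iron-oxide red}; talc, carbon black, barium sulfate drop out. There the red component and yellow component constraints are tight.
So iron-oxide yellow = 0.8808 kg, iron-oxide red = 1.904 kg.
Total cost: 1.33·0.8808 + 1.35·1.904 = 3.7419.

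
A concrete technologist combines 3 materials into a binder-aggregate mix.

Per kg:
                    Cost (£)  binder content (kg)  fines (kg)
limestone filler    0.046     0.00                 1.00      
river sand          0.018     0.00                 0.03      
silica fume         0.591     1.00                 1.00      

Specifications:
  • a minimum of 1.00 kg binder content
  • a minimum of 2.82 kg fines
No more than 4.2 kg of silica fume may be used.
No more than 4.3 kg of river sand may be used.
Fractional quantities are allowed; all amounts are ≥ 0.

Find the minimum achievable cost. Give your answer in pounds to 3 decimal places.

£0.675

Let x1 = kg of limestone filler, x2 = kg of river sand, x3 = kg of silica fume.
min 0.046x1 + 0.018x2 + 0.591x3 subject to:
  1x3 ≥ 1   (binder content)
  1x1 + 0.03x2 + 1x3 ≥ 2.82   (fines)
  x3 ≤ 4.2
  x2 ≤ 4.3
  x1, x2, x3 ≥ 0.
At the optimum only limestone filler, silica fume are positive (river sand = 0). The binder content and fines requirements are met with equality.
Solving gives x1 = 1.82, x3 = 1.
Objective = 0.046·1.82 + 0.591·1 = 0.67472.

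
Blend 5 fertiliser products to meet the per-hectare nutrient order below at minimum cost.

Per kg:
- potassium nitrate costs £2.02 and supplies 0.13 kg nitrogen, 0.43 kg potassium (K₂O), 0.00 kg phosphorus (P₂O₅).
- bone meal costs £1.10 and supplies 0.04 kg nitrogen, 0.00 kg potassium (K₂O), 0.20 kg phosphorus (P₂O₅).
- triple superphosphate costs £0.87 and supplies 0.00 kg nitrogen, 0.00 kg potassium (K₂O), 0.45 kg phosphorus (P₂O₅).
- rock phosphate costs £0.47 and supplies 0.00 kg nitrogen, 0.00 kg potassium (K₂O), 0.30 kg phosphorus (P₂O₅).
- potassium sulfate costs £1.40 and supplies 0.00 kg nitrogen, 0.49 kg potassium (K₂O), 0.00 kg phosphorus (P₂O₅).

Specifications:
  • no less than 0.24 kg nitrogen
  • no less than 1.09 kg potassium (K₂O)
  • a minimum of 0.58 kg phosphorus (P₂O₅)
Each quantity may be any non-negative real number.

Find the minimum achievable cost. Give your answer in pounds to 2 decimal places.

£5.48

Treat it as an LP. Let x1 = kg of potassium nitrate, x2 = kg of bone meal, x3 = kg of triple superphosphate, x4 = kg of rock phosphate, x5 = kg of potassium sulfate.
Minimise 2.02x1 + 1.1x2 + 0.87x3 + 0.47x4 + 1.4x5 subject to:
  0.13x1 + 0.04x2 ≥ 0.24   (nitrogen)
  0.43x1 + 0.49x5 ≥ 1.09   (potassium (K₂O))
  0.2x2 + 0.45x3 + 0.3x4 ≥ 0.58   (phosphorus (P₂O₅))
  x1, x2, x3, x4, x5 ≥ 0.
The minimum-cost mix takes nothing from bone meal, triple superphosphate — only potassium nitrate, rock phosphate, potassium sulfate. Binding constraints: nitrogen, potassium (K₂O), phosphorus (P₂O₅).
So potassium nitrate = 1.846 kg, rock phosphate = 1.933 kg, potassium sulfate = 0.6044 kg.
Total cost: 2.02·1.846 + 0.47·1.933 + 1.4·0.6044 = 5.4836.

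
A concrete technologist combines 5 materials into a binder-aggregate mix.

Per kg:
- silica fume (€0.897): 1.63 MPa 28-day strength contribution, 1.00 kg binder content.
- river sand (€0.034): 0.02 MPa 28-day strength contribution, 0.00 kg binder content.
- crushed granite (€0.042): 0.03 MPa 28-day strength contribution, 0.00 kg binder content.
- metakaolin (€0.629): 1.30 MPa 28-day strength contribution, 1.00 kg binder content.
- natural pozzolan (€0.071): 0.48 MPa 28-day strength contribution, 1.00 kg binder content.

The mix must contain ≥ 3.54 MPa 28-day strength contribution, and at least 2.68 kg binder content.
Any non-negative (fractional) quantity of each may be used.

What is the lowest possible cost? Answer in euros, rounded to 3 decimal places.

Treat it as an LP. Let x1 = kg of silica fume, x2 = kg of river sand, x3 = kg of crushed granite, x4 = kg of metakaolin, x5 = kg of natural pozzolan.
min 0.897x1 + 0.034x2 + 0.042x3 + 0.629x4 + 0.071x5 with:
  1.63x1 + 0.02x2 + 0.03x3 + 1.3x4 + 0.48x5 ≥ 3.54   (28-day strength contribution)
  1x1 + 1x4 + 1x5 ≥ 2.68   (binder content)
  x1, x2, x3, x4, x5 ≥ 0.
The cheapest feasible vertex uses only natural pozzolan; silica fume, river sand, crushed granite, metakaolin are not used. The 28-day strength contribution requirement is met with equality.
That vertex is x5 = 7.375.
Hence cost = 0.071·7.375 = €0.52363.

€0.524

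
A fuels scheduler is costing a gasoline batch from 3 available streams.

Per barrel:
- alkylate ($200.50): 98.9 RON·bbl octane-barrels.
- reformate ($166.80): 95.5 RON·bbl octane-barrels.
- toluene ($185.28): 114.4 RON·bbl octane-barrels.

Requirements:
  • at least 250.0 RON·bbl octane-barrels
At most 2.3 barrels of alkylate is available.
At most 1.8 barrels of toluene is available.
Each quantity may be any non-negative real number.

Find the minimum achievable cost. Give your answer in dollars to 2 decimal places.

Let x1 = barrels of alkylate, x2 = barrels of reformate, x3 = barrels of toluene.
min 200.5x1 + 166.8x2 + 185.28x3 subject to:
  98.9x1 + 95.5x2 + 114.4x3 ≥ 250   (octane-barrels)
  x1 ≤ 2.3
  x3 ≤ 1.8
  x1, x2, x3 ≥ 0.
The optimal basis is {reformate, toluene}; alkylate drops out. The octane-barrels and the toluene cap requirements are met with equality.
That vertex is x2 = 0.46157, x3 = 1.8.
Cost = 166.8·0.46157 + 185.28·1.8 = 410.4939.

$410.49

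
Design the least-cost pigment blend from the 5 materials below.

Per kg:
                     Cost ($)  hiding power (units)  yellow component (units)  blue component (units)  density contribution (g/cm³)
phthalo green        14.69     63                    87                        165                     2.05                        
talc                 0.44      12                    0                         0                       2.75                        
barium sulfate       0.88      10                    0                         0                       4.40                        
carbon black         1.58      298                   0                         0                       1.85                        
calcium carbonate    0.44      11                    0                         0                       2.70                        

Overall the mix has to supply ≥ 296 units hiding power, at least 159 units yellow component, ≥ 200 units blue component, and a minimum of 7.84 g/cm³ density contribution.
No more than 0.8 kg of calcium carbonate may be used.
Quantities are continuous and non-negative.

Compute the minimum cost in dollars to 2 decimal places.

$28.22

Treat it as an LP. Let x1 = kg of phthalo green, x2 = kg of talc, x3 = kg of barium sulfate, x4 = kg of carbon black, x5 = kg of calcium carbonate.
min 14.69x1 + 0.44x2 + 0.88x3 + 1.58x4 + 0.44x5 s.t.:
  63x1 + 12x2 + 10x3 + 298x4 + 11x5 ≥ 296   (hiding power)
  87x1 ≥ 159   (yellow component)
  165x1 ≥ 200   (blue component)
  2.05x1 + 2.75x2 + 4.4x3 + 1.85x4 + 2.7x5 ≥ 7.84   (density contribution)
  x5 ≤ 0.8
  x1, x2, x3, x4, x5 ≥ 0.
The minimum-cost mix takes nothing from barium sulfate, calcium carbonate — only phthalo green, talc, carbon black. Binding constraints: hiding power, yellow component, density contribution.
Solving gives x1 = 1.8276, x2 = 1.1103, x4 = 0.56221.
Objective = 14.69·1.8276 + 0.44·1.1103 + 1.58·0.56221 = 28.2243.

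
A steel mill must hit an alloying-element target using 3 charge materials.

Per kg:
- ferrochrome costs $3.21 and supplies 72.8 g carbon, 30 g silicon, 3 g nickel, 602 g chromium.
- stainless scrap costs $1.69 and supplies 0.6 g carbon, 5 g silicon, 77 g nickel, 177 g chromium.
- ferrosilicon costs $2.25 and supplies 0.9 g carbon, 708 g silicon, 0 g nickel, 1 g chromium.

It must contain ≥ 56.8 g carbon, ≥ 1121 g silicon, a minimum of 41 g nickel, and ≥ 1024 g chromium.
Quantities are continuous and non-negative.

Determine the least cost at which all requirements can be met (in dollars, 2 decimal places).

$9.21

This is a linear program. Let x1 = kg of ferrochrome, x2 = kg of stainless scrap, x3 = kg of ferrosilicon.
Minimize 3.21x1 + 1.69x2 + 2.25x3 s.t.:
  72.8x1 + 0.6x2 + 0.9x3 ≥ 56.8   (carbon)
  30x1 + 5x2 + 708x3 ≥ 1121   (silicon)
  3x1 + 77x2 ≥ 41   (nickel)
  602x1 + 177x2 + 1x3 ≥ 1024   (chromium)
  x1, x2, x3 ≥ 0.
The optimal mix uses every input. There the silicon, nickel, chromium constraints are tight.
That vertex is x1 = 1.56, x2 = 0.4717, x3 = 1.514.
Objective = 3.21·1.56 + 1.69·0.4717 + 2.25·1.514 = 9.2113.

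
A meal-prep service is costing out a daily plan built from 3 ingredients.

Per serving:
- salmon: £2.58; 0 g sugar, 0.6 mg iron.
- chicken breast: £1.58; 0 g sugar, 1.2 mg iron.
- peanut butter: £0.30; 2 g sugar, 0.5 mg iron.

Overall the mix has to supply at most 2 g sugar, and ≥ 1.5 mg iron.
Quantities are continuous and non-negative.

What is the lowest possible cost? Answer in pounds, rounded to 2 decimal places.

Set it up as a linear program. Let x1 = servings of salmon, x2 = servings of chicken breast, x3 = servings of peanut butter.
min 2.58x1 + 1.58x2 + 0.3x3 with:
  2x3 ≤ 2   (sugar)
  0.6x1 + 1.2x2 + 0.5x3 ≥ 1.5   (iron)
  x1, x2, x3 ≥ 0.
The minimum-cost mix takes nothing from salmon — only chicken breast, peanut butter. The sugar and iron requirements are met with equality.
So chicken breast = 0.8333 servings, peanut butter = 1 serving.
Hence cost = 1.58·0.8333 + 0.3·1 = £1.6166.

£1.62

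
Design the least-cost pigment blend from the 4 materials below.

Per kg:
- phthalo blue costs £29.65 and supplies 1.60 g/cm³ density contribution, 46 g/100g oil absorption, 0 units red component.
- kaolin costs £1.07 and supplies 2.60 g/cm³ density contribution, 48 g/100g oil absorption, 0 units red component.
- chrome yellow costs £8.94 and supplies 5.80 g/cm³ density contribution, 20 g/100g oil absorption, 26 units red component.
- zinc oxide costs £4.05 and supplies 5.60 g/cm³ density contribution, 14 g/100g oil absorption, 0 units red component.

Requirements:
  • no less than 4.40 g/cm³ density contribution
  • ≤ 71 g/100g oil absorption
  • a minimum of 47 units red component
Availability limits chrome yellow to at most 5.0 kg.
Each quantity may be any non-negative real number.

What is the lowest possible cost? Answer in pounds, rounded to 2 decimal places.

£16.16

Set it up as a linear program. Let x1 = kg of phthalo blue, x2 = kg of kaolin, x3 = kg of chrome yellow, x4 = kg of zinc oxide.
Minimize 29.65x1 + 1.07x2 + 8.94x3 + 4.05x4 s.t.:
  1.6x1 + 2.6x2 + 5.8x3 + 5.6x4 ≥ 4.4   (density contribution)
  46x1 + 48x2 + 20x3 + 14x4 ≤ 71   (oil absorption)
  26x3 ≥ 47   (red component)
  x3 ≤ 5
  x1, x2, x3, x4 ≥ 0.
The minimum-cost mix takes nothing from phthalo blue, kaolin, zinc oxide — only chrome yellow. The red component requirement is met with equality.
Optimal quantities: chrome yellow = 1.808 kg.
Cost = 8.94·1.808 = 16.1635.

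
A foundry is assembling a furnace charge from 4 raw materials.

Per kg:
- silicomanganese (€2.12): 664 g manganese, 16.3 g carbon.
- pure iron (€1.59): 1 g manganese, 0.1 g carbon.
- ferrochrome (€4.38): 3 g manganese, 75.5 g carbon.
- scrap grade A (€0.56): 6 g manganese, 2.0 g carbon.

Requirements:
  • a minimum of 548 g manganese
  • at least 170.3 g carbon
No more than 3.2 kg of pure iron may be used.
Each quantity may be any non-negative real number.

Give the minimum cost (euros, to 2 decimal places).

€10.84

Let x1 = kg of silicomanganese, x2 = kg of pure iron, x3 = kg of ferrochrome, x4 = kg of scrap grade A.
Minimize 2.12x1 + 1.59x2 + 4.38x3 + 0.56x4 with:
  664x1 + 1x2 + 3x3 + 6x4 ≥ 548   (manganese)
  16.3x1 + 0.1x2 + 75.5x3 + 2x4 ≥ 170.3   (carbon)
  x2 ≤ 3.2
  x1, x2, x3, x4 ≥ 0.
At the optimum only silicomanganese, ferrochrome are positive (pure iron, scrap grade A = 0). The manganese and carbon requirements are met with equality.
Solving gives x1 = 0.8159, x3 = 2.079.
Objective = 2.12·0.8159 + 4.38·2.079 = 10.8357.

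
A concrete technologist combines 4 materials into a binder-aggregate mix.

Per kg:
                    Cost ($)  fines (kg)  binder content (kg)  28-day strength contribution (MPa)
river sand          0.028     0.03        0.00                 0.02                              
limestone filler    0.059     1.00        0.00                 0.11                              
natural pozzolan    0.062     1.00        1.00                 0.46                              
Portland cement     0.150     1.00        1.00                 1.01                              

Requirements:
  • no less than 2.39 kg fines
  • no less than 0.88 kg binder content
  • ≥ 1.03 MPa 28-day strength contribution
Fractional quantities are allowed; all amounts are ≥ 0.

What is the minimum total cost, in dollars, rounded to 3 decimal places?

Set it up as a linear program. Let x1 = kg of river sand, x2 = kg of limestone filler, x3 = kg of natural pozzolan, x4 = kg of Portland cement.
Minimize 0.028x1 + 0.059x2 + 0.062x3 + 0.15x4 with:
  0.03x1 + 1x2 + 1x3 + 1x4 ≥ 2.39   (fines)
  1x3 + 1x4 ≥ 0.88   (binder content)
  0.02x1 + 0.11x2 + 0.46x3 + 1.01x4 ≥ 1.03   (28-day strength contribution)
  x1, x2, x3, x4 ≥ 0.
The optimal basis is {limestone filler, natural pozzolan}; river sand, Portland cement drop out. There the fines and 28-day strength contribution constraints are tight.
So limestone filler = 0.1983 kg, natural pozzolan = 2.192 kg.
Cost = 0.059·0.1983 + 0.062·2.192 = 0.14760.

$0.148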